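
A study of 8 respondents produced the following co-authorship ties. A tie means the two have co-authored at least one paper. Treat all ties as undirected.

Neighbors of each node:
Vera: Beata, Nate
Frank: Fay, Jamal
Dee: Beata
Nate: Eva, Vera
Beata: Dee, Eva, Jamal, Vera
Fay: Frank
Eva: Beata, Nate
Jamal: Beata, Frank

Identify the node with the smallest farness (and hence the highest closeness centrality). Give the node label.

Beata

Farness (sum of distances to all others) for each node — Beata:11, Dee:17, Eva:15, Fay:23, Frank:17, Jamal:13, Nate:19, Vera:15.
The smallest farness is 11, for Beata, so Beata has the highest closeness.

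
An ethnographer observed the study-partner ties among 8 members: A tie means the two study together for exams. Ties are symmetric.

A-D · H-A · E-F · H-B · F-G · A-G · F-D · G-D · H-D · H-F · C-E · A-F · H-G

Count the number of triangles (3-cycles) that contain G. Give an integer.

G's neighbors: A, D, F, and H.
Neighbor pairs that are themselves tied: G–A–D; G–A–F; G–A–H; G–D–F; G–D–H; G–F–H. Each forms one triangle with G, for 6 in total.

6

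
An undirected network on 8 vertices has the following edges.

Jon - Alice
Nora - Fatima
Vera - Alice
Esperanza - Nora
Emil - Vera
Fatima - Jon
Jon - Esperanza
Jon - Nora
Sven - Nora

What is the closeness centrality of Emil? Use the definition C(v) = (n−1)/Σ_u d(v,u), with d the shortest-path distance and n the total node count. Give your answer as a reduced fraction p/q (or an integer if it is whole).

Distances from Emil: Alice:2, Esperanza:4, Fatima:4, Jon:3, Nora:4, Sven:5, Vera:1. Sum = 23.
n = 8, so closeness = 7/23.

7/23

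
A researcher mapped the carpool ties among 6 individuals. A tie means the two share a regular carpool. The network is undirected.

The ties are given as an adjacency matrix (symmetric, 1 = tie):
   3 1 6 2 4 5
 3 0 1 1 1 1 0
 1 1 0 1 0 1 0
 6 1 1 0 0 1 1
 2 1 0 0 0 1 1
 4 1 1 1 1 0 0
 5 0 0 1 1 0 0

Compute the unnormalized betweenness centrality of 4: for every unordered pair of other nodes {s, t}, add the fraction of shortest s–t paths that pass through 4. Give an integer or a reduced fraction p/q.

5/6

Pairs whose geodesics pass through 4 — 1–2: 1/2; 6–2: 1/3.
All other pairs contribute 0.
Summing the contributions gives betweenness(4) = 5/6.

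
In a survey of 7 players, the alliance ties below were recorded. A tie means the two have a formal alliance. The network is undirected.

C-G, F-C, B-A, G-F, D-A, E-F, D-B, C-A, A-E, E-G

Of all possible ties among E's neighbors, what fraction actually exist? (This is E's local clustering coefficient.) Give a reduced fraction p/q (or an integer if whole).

E's neighbors: A, F, and G (k = 3).
Possible neighbor pairs: C(3,2) = 3. Edges among them: F–G → e = 1.
Clustering(E) = 1/3.

1/3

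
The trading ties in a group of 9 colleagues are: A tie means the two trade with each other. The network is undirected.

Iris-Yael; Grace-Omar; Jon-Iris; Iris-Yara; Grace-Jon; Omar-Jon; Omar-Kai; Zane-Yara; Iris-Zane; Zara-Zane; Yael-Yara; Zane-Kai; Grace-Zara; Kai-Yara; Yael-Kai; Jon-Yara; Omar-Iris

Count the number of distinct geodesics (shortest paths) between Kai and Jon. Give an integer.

2

The shortest distance is 2. The length-2 paths are: Kai–Omar–Jon; Kai–Yara–Jon.
That gives 2 distinct shortest paths.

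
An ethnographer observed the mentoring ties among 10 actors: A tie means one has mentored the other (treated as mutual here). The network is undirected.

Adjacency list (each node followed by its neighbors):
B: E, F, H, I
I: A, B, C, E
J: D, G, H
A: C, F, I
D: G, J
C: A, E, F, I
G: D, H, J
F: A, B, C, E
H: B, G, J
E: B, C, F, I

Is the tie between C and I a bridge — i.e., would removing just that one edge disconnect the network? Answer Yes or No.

Even without that edge, C still reaches I via C – A – I, so the network stays connected. Not a bridge.

No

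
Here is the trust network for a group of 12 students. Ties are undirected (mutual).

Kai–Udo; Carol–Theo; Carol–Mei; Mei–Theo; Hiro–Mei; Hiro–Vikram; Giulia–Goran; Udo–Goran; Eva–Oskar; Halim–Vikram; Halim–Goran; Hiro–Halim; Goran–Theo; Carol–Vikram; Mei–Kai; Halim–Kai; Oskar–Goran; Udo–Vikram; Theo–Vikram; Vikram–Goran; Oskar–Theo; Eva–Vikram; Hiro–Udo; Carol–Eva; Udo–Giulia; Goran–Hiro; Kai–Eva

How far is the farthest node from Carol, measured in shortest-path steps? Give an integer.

Distances from Carol: Eva:1, Giulia:3, Goran:2, Halim:2, Hiro:2, Kai:2, Mei:1, Oskar:2, Theo:1, Udo:2, Vikram:1.
The largest is 3 (to Giulia), so the eccentricity of Carol is 3.

3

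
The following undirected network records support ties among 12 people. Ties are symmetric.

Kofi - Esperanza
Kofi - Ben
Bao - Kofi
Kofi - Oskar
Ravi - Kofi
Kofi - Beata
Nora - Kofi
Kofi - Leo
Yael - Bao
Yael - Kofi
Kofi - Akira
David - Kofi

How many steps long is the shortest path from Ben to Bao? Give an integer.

2

One shortest route is Ben – Kofi – Bao, which uses 2 edges, and Ben and Bao are not directly tied, so nothing shorter exists. So d(Ben,Bao) = 2.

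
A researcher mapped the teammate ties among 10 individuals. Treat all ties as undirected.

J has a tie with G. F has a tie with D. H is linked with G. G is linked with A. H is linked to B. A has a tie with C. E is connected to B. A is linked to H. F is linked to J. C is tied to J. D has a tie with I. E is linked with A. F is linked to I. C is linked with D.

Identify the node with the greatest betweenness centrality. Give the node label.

A

Unnormalized betweenness of each node: A:25/2, B:1/2, C:32/3, D:16/3, E:11/6, F:11/3, G:13/2, H:31/6, I:0, J:47/6.
A has the largest value, 25/2, making it the main broker — the node through which the most shortest paths run.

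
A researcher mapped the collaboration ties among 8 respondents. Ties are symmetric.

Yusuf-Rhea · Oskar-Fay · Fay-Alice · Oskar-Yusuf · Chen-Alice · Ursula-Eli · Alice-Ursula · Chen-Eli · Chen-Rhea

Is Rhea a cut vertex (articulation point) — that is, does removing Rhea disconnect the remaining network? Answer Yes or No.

Even without Rhea, every remaining node can still reach every other (the residual graph is connected), so Rhea is not a cut vertex.

No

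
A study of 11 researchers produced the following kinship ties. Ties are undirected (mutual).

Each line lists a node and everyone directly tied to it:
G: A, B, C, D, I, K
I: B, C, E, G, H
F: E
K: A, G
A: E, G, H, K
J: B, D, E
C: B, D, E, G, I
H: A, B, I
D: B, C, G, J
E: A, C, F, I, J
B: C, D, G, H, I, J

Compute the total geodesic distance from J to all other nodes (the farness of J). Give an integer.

Distances from J: A:2, B:1, C:2, D:1, E:1, F:2, G:2, H:2, I:2, K:3.
Sum = 2 + 1 + 2 + 1 + 1 + 2 + 2 + 2 + 2 + 3 = 18.

18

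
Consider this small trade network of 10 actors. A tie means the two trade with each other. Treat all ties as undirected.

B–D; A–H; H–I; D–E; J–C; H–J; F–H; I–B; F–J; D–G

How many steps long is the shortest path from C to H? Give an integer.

2

One shortest route is C – J – H, which uses 2 edges, and C and H are not directly tied, so nothing shorter exists. So d(C,H) = 2.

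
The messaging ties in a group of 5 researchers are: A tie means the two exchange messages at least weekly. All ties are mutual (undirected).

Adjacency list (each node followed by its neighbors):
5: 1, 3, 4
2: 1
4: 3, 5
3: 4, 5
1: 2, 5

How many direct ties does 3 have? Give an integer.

3 is directly tied to 4 and 5. That is 2 neighbors, so the degree of 3 is 2.

2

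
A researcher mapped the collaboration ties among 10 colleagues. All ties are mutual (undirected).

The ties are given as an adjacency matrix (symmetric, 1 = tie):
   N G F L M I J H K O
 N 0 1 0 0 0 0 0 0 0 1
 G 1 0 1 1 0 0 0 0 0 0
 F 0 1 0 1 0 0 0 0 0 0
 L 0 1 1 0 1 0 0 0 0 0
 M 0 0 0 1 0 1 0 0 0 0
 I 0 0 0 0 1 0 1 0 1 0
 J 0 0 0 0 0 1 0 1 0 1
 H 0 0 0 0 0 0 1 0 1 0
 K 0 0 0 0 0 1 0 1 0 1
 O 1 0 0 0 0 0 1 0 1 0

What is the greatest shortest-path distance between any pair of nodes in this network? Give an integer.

5

Eccentricity of each node (its greatest distance to any other): F:5, G:4, H:5, I:3, J:4, K:4, L:4, M:3, N:3, O:3.
The maximum eccentricity is 5, realized for instance by the pair F–H via F – G – N – O – K – H. So the diameter is 5.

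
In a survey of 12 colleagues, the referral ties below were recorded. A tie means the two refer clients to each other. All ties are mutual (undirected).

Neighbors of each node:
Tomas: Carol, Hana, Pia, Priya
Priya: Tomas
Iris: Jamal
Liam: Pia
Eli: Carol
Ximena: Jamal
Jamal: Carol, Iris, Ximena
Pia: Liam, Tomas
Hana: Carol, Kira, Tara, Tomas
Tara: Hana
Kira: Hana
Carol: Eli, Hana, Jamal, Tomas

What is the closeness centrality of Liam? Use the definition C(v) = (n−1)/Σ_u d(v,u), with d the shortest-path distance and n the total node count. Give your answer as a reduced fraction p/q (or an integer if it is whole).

Distances from Liam: Carol:3, Eli:4, Hana:3, Iris:5, Jamal:4, Kira:4, Pia:1, Priya:3, Tara:4, Tomas:2, Ximena:5. Sum = 38.
n = 12, so closeness = 11/38.

11/38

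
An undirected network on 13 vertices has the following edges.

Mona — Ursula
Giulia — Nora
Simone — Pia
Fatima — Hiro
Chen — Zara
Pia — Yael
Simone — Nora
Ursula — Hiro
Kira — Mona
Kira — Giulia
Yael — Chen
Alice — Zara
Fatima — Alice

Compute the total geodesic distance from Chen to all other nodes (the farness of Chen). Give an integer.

Distances from Chen: Alice:2, Fatima:3, Giulia:5, Hiro:4, Kira:6, Mona:6, Nora:4, Pia:2, Simone:3, Ursula:5, Yael:1, Zara:1.
Sum = 2 + 3 + 5 + 4 + 6 + 6 + 4 + 2 + 3 + 5 + 1 + 1 = 42.

42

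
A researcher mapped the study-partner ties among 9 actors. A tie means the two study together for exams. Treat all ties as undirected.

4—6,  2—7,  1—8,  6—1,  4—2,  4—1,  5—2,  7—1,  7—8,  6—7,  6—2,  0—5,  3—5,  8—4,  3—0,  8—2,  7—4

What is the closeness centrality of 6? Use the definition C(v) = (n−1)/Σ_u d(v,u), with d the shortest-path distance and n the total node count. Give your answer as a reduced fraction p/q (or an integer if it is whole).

Distances from 6: 0:3, 1:1, 2:1, 3:3, 4:1, 5:2, 7:1, 8:2. Sum = 14.
n = 9, so closeness = 8/14 = 4/7.

4/7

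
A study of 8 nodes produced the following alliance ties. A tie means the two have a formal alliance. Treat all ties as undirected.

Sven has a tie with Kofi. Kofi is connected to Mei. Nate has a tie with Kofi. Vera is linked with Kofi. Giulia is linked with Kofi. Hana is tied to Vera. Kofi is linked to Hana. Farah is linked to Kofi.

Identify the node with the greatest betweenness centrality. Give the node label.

Kofi

Unnormalized betweenness of each node: Farah:0, Giulia:0, Hana:0, Kofi:20, Mei:0, Nate:0, Sven:0, Vera:0.
Kofi has the largest value, 20, making it the main broker — the node through which the most shortest paths run.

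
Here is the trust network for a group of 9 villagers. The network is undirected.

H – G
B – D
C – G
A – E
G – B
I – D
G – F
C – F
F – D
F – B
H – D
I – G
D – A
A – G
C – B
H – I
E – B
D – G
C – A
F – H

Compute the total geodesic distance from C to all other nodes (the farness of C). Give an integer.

Distances from C: A:1, B:1, D:2, E:2, F:1, G:1, H:2, I:2.
Sum = 1 + 1 + 2 + 2 + 1 + 1 + 2 + 2 = 12.

12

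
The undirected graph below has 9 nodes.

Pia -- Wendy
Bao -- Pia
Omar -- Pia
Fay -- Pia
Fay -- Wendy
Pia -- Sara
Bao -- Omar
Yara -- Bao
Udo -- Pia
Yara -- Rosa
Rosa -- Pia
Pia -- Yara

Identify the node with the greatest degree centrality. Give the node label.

Pia

Degrees — Bao:3, Fay:2, Omar:2, Pia:8, Rosa:2, Sara:1, Udo:1, Wendy:2, Yara:3.
The maximum is 8, attained only by Pia.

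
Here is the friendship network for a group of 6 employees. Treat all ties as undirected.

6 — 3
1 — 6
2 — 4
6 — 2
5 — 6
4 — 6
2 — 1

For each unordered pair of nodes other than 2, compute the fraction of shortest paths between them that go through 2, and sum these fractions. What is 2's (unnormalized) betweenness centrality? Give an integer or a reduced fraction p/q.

1/2

Pairs whose geodesics pass through 2 — 1–4: 1/2.
All other pairs contribute 0.
Summing the contributions gives betweenness(2) = 1/2.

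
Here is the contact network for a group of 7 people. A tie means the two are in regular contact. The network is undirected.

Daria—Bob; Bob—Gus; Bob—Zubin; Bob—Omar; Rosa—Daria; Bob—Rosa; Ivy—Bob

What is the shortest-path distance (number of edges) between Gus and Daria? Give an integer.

2

One shortest route is Gus – Bob – Daria, which uses 2 edges, and Gus and Daria are not directly tied, so nothing shorter exists. So d(Gus,Daria) = 2.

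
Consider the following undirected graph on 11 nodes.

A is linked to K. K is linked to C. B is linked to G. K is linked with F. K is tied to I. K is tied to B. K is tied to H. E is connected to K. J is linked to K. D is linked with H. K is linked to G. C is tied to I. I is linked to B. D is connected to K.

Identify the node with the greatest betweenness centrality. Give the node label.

Unnormalized betweenness of each node: A:0, B:1/2, C:0, D:0, E:0, F:0, G:0, H:0, I:1/2, J:0, K:40.
K has the largest value, 40, making it the main broker — the node through which the most shortest paths run.

K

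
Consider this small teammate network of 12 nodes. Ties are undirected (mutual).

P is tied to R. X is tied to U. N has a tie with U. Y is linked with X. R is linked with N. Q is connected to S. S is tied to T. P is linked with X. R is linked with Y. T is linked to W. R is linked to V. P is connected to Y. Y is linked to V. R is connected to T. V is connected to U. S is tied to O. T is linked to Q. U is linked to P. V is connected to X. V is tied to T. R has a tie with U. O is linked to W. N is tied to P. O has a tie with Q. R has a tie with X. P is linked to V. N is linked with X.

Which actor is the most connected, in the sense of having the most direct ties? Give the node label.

Degrees — N:4, O:3, P:6, Q:3, R:7, S:3, T:5, U:5, V:6, W:2, X:6, Y:4.
The maximum is 7, attained only by R.

R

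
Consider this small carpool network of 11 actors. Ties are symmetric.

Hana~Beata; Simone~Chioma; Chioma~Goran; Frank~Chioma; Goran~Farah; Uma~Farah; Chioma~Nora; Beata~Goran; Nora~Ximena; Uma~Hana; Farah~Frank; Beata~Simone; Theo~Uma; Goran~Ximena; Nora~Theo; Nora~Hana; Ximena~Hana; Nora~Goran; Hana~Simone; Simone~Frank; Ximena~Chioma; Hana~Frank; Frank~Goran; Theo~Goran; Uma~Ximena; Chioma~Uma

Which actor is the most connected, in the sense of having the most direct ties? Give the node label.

Degrees — Beata:3, Chioma:6, Farah:3, Frank:5, Goran:7, Hana:6, Nora:5, Simone:4, Theo:3, Uma:5, Ximena:5.
The maximum is 7, attained only by Goran.

Goran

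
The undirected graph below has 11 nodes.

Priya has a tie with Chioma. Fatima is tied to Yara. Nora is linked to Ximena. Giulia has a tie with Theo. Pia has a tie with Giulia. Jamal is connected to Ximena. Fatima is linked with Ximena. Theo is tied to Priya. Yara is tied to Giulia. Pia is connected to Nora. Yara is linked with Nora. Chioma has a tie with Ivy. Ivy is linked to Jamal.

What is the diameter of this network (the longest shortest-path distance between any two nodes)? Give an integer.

Eccentricity of each node (its greatest distance to any other): Chioma:4, Fatima:4, Giulia:4, Ivy:4, Jamal:4, Nora:4, Pia:4, Priya:4, Theo:4, Ximena:4, Yara:4.
The maximum eccentricity is 4, realized for instance by the pair Ivy–Yara via Ivy – Jamal – Ximena – Fatima – Yara. So the diameter is 4.

4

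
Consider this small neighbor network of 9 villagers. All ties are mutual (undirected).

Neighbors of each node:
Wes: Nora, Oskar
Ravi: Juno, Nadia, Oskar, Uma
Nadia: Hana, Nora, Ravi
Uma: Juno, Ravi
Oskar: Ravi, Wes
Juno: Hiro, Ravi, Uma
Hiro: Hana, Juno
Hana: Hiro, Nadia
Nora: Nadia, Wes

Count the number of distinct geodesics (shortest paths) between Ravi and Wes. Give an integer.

The shortest distance is 2, and the only length-2 path is Ravi–Oskar–Wes. So there is exactly 1 shortest path.

1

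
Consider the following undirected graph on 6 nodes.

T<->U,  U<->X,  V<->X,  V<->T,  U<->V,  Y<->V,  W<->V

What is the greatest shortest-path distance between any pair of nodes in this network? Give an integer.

Eccentricity of each node (its greatest distance to any other): T:2, U:2, V:1, W:2, X:2, Y:2.
The maximum eccentricity is 2, realized for instance by the pair U–Y via U – V – Y. So the diameter is 2.

2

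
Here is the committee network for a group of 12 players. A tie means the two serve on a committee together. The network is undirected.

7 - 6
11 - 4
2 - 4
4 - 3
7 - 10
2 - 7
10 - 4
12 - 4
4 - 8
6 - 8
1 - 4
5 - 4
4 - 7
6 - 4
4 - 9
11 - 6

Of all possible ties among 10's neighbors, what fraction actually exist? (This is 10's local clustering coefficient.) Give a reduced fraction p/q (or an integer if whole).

10's neighbors: 4 and 7 (k = 2).
Possible neighbor pairs: C(2,2) = 1. Edges among them: 4–7 → e = 1.
Clustering(10) = 1/1.

1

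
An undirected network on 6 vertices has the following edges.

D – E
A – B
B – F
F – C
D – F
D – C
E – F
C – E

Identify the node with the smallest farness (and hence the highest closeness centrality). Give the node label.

Farness (sum of distances to all others) for each node — A:12, B:8, C:8, D:8, E:8, F:6.
The smallest farness is 6, for F, so F has the highest closeness.

F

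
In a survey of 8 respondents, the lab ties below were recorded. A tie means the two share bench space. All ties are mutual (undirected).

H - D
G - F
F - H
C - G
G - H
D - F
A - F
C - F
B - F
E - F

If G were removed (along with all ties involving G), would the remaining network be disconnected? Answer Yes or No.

Even without G, every remaining node can still reach every other (the residual graph is connected), so G is not a cut vertex.

No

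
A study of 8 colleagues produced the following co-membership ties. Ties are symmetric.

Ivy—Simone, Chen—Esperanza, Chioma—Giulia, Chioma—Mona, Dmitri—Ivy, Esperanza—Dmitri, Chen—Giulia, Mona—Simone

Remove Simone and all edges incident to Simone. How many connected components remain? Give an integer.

1

Simone's neighbors (Ivy and Mona) remain reachable from one another through other ties, so the rest of the network stays in one piece.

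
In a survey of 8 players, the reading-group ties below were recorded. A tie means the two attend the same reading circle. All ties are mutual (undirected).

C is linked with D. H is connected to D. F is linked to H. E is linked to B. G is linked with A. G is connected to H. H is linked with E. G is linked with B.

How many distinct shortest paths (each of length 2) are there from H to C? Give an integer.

1

The shortest distance is 2, and the only length-2 path is H–D–C. So there is exactly 1 shortest path.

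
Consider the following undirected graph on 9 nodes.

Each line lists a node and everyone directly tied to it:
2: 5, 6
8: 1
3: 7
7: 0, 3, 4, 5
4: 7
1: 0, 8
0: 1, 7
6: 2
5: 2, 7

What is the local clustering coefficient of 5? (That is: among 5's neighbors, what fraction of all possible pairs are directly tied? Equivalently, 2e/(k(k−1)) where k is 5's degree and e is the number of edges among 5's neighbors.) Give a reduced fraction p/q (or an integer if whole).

0

5's neighbors: 2 and 7 (k = 2).
Possible neighbor pairs: C(2,2) = 1. Edges among them: none → e = 0.
Clustering(5) = 0/1.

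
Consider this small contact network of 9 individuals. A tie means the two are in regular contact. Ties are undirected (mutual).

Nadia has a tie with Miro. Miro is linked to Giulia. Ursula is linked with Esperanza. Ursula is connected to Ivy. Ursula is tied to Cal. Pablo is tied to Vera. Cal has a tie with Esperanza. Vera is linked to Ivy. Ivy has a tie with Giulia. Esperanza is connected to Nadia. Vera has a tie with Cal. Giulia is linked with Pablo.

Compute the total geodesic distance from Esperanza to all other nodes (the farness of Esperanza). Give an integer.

15

Distances from Esperanza: Cal:1, Giulia:3, Ivy:2, Miro:2, Nadia:1, Pablo:3, Ursula:1, Vera:2.
Sum = 1 + 3 + 2 + 2 + 1 + 3 + 1 + 2 = 15.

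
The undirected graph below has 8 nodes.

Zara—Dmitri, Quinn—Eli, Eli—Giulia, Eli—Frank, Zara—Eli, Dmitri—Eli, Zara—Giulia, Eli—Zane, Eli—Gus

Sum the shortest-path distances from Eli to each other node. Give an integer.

7

Distances from Eli: Dmitri:1, Frank:1, Giulia:1, Gus:1, Quinn:1, Zane:1, Zara:1.
Sum = 1 + 1 + 1 + 1 + 1 + 1 + 1 = 7.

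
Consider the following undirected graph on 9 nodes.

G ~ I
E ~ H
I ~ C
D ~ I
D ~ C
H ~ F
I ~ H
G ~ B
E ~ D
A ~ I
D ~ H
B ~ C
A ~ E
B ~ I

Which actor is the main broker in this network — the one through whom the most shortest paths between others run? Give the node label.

Unnormalized betweenness of each node: A:11/12, B:1/2, C:3/4, D:19/6, E:3/2, F:0, G:0, H:95/12, I:53/4.
I has the largest value, 53/4, making it the main broker — the node through which the most shortest paths run.

I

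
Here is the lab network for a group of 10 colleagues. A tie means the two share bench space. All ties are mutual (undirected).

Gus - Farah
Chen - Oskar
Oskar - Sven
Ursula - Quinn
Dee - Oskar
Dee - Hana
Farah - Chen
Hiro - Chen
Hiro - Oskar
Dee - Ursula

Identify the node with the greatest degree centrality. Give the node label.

Degrees — Chen:3, Dee:3, Farah:2, Gus:1, Hana:1, Hiro:2, Oskar:4, Quinn:1, Sven:1, Ursula:2.
The maximum is 4, attained only by Oskar.

Oskar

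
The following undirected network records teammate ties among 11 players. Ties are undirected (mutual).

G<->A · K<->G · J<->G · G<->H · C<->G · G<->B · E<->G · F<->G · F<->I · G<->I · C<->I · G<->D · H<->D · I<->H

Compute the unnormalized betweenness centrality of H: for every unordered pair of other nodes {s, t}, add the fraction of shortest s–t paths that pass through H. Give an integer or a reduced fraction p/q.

1/2

Pairs whose geodesics pass through H — D–I: 1/2.
All other pairs contribute 0.
Summing the contributions gives betweenness(H) = 1/2.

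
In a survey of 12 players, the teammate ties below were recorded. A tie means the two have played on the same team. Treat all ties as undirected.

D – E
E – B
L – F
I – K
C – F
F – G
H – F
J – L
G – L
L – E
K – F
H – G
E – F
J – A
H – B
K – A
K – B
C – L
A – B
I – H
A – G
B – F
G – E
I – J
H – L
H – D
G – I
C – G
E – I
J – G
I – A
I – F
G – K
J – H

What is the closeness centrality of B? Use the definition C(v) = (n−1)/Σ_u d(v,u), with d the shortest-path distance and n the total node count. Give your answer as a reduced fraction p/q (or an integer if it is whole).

Distances from B: A:1, C:2, D:2, E:1, F:1, G:2, H:1, I:2, J:2, K:1, L:2. Sum = 17.
n = 12, so closeness = 11/17.

11/17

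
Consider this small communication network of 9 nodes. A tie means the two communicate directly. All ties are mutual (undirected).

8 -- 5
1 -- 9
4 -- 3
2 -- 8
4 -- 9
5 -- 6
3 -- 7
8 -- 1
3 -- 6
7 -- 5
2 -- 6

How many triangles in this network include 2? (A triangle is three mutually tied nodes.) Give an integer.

0

2's neighbors are 6 and 8, but none of them are tied to each other, so no triangle contains 2.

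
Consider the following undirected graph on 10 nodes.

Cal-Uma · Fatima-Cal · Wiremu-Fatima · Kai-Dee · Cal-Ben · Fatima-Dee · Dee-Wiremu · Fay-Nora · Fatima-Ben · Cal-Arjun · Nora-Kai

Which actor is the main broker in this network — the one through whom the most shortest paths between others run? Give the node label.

Fatima

Unnormalized betweenness of each node: Arjun:0, Ben:0, Cal:15, Dee:18, Fatima:20, Fay:0, Kai:14, Nora:8, Uma:0, Wiremu:0.
Fatima has the largest value, 20, making it the main broker — the node through which the most shortest paths run.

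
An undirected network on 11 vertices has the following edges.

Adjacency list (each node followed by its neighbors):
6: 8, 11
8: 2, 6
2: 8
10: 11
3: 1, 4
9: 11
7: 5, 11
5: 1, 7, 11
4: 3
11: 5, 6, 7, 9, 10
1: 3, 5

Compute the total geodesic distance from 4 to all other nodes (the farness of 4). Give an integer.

Distances from 4: 1:2, 2:7, 3:1, 5:3, 6:5, 7:4, 8:6, 9:5, 10:5, 11:4.
Sum = 2 + 7 + 1 + 3 + 5 + 4 + 6 + 5 + 5 + 4 = 42.

42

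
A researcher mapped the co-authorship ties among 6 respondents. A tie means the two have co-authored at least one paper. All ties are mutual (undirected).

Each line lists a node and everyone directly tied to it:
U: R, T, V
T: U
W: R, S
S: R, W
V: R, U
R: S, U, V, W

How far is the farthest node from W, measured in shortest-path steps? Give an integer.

3

Distances from W: R:1, S:1, T:3, U:2, V:2.
The largest is 3 (to T), so the eccentricity of W is 3.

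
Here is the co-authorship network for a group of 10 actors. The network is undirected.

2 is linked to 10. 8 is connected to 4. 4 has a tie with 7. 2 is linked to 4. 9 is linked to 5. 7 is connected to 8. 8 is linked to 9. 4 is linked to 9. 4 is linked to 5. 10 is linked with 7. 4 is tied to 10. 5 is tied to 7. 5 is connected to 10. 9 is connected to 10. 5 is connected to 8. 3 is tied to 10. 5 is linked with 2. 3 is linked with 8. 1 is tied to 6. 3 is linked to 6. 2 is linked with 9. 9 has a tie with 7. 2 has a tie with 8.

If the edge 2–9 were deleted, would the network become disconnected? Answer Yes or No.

No

Even without that edge, 2 still reaches 9 via 2 – 10 – 9, so the network stays connected. Not a bridge.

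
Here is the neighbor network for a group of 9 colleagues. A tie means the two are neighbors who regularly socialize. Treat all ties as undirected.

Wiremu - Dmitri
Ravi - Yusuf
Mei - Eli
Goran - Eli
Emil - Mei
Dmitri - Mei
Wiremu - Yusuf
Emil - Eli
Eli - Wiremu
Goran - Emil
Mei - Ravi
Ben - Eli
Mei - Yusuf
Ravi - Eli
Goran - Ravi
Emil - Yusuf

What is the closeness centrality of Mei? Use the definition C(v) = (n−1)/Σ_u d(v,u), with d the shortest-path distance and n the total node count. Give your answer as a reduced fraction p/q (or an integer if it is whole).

8/11

Distances from Mei: Ben:2, Dmitri:1, Eli:1, Emil:1, Goran:2, Ravi:1, Wiremu:2, Yusuf:1. Sum = 11.
n = 9, so closeness = 8/11.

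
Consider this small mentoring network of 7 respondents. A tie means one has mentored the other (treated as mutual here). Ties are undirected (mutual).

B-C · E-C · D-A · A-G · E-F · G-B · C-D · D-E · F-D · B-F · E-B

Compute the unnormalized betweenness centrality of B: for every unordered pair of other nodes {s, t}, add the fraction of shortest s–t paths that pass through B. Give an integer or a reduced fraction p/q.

10/3

Pairs whose geodesics pass through B — F–C: 1/3; F–G: 1; C–G: 1; E–G: 1.
All other pairs contribute 0.
Summing the contributions gives betweenness(B) = 10/3.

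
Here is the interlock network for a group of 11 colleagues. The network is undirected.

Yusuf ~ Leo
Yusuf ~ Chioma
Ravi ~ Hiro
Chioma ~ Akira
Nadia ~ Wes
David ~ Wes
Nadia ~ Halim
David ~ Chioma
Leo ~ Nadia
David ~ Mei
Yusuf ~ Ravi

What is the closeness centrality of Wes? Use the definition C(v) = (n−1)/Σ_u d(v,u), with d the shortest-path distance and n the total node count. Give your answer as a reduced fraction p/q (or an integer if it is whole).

2/5

Distances from Wes: Akira:3, Chioma:2, David:1, Halim:2, Hiro:5, Leo:2, Mei:2, Nadia:1, Ravi:4, Yusuf:3. Sum = 25.
n = 11, so closeness = 10/25 = 2/5.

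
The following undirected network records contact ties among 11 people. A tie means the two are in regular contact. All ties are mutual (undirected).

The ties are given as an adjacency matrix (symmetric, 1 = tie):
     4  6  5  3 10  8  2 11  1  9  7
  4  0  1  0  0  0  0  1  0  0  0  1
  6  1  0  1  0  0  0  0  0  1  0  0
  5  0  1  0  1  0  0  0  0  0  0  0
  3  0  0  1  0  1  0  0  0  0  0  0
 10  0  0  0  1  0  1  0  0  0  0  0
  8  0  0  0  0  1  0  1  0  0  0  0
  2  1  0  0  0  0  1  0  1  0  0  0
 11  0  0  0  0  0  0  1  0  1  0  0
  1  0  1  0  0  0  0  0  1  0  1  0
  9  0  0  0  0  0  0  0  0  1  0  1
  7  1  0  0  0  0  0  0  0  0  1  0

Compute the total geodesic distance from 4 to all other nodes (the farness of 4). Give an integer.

Distances from 4: 1:2, 2:1, 3:3, 5:2, 6:1, 7:1, 8:2, 9:2, 10:3, 11:2.
Sum = 2 + 1 + 3 + 2 + 1 + 1 + 2 + 2 + 3 + 2 = 19.

19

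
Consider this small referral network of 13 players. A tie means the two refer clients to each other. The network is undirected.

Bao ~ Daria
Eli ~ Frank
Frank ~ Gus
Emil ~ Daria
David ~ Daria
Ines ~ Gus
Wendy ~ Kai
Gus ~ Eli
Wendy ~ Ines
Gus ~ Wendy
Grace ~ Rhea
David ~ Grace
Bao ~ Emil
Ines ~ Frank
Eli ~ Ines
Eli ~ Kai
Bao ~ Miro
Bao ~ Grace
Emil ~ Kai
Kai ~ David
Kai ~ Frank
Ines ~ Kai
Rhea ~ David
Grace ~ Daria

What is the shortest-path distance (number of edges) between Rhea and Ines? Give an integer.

One shortest route is Rhea – David – Kai – Ines, which uses 3 edges, and at distance 2 from Rhea we only reach {Bao, Daria, Kai}, which does not include Ines. So d(Rhea,Ines) = 3.

3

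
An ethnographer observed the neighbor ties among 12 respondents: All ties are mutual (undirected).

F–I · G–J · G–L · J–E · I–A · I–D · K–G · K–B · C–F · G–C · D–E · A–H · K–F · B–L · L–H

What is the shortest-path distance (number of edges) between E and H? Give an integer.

One shortest route is E – J – G – L – H, which uses 4 edges, and at distance 3 from E we only reach {A, C, F, K, L}, which does not include H. So d(E,H) = 4.

4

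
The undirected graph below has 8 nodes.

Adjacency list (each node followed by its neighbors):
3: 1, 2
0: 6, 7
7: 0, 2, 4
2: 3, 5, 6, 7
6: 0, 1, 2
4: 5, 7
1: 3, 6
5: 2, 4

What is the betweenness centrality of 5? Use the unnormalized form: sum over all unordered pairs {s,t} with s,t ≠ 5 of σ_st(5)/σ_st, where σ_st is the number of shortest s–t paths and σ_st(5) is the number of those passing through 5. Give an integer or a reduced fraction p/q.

Pairs whose geodesics pass through 5 — 3–4: 1/2; 2–4: 1/2; 4–6: 1/3; 4–1: 2/5.
All other pairs contribute 0.
Summing the contributions gives betweenness(5) = 26/15.

26/15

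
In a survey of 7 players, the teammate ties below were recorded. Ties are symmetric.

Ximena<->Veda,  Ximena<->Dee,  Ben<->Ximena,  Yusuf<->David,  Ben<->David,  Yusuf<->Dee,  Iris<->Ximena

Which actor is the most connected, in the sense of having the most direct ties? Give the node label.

Ximena

Degrees — Ben:2, David:2, Dee:2, Iris:1, Veda:1, Ximena:4, Yusuf:2.
The maximum is 4, attained only by Ximena.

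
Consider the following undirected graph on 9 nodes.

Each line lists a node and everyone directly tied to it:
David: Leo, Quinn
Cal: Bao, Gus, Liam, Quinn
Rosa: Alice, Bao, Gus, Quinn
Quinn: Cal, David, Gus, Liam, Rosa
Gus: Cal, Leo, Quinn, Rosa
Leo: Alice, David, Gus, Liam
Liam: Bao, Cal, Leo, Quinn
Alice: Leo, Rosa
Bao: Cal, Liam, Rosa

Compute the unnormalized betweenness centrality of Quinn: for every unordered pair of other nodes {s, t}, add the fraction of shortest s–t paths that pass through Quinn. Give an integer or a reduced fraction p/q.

307/60

Pairs whose geodesics pass through Quinn — Rosa–Cal: 1/3; Rosa–Liam: 1/2; Rosa–David: 1; Cal–Alice: 1/5; Cal–David: 1; Bao–David: 3/4; Gus–Liam: 1/3; Gus–David: 1/2; Liam–David: 1/2.
All other pairs contribute 0.
Summing the contributions gives betweenness(Quinn) = 307/60.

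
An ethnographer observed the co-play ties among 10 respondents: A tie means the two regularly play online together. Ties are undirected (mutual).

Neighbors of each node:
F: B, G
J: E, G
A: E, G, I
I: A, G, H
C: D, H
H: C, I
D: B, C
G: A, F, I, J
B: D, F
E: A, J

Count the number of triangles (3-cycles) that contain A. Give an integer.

1

A's neighbors: E, G, and I.
Neighbor pairs that are themselves tied: A–G–I. Each forms one triangle with A, for 1 in total.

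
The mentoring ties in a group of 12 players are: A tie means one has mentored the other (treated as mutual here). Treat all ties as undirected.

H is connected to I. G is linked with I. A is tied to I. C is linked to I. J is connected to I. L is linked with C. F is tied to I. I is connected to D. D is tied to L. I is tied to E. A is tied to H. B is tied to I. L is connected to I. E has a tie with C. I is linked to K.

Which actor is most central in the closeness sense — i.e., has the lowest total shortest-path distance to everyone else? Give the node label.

I

Farness (sum of distances to all others) for each node — A:20, B:21, C:19, D:20, E:20, F:21, G:21, H:20, I:11, J:21, K:21, L:19.
The smallest farness is 11, for I, so I has the highest closeness.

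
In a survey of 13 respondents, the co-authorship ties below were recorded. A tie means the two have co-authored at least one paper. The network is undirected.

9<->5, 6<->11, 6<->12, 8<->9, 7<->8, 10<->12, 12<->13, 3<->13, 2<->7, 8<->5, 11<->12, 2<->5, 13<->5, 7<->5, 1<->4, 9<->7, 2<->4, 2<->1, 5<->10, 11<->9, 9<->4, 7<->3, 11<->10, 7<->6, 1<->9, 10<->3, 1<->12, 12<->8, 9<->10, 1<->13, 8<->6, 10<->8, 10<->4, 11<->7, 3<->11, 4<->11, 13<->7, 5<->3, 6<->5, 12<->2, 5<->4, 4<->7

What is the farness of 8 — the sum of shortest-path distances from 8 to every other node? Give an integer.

Distances from 8: 1:2, 2:2, 3:2, 4:2, 5:1, 6:1, 7:1, 9:1, 10:1, 11:2, 12:1, 13:2.
Sum = 2 + 2 + 2 + 2 + 1 + 1 + 1 + 1 + 1 + 2 + 1 + 2 = 18.

18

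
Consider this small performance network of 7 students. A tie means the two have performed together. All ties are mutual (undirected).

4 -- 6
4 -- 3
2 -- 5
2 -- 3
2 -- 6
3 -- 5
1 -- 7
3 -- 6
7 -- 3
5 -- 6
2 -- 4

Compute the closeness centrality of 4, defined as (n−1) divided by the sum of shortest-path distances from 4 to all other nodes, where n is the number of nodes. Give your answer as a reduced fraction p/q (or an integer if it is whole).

Distances from 4: 1:3, 2:1, 3:1, 5:2, 6:1, 7:2. Sum = 10.
n = 7, so closeness = 6/10 = 3/5.

3/5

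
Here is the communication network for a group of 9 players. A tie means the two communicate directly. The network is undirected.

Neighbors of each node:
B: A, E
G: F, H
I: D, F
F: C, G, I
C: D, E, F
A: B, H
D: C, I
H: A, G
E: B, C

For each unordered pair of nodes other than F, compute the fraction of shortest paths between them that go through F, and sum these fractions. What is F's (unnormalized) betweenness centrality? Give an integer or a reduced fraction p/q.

Pairs whose geodesics pass through F — A–I: 1; B–I: 1/2; E–I: 1/2; E–G: 1; C–I: 1/2; C–G: 1; C–H: 1; D–G: 2/2; D–H: 2/2; I–G: 1; I–H: 1.
All other pairs contribute 0.
Summing the contributions gives betweenness(F) = 19/2.

19/2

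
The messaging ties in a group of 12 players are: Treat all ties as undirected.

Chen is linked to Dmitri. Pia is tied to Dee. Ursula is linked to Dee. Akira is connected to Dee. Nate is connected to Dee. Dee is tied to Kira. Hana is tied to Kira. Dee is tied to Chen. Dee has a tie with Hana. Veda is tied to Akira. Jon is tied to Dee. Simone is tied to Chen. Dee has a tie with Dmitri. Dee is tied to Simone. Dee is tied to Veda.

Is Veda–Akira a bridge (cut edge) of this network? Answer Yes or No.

Even without that edge, Veda still reaches Akira via Veda – Dee – Akira, so the network stays connected. Not a bridge.

No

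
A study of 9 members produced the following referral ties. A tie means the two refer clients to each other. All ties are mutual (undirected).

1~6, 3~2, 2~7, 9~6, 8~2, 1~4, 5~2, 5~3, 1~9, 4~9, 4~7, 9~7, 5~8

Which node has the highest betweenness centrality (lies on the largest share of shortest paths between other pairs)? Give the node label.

7

Unnormalized betweenness of each node: 1:1/2, 2:31/2, 3:0, 4:5/2, 5:1/2, 6:0, 7:16, 8:0, 9:8.
7 has the largest value, 16, making it the main broker — the node through which the most shortest paths run.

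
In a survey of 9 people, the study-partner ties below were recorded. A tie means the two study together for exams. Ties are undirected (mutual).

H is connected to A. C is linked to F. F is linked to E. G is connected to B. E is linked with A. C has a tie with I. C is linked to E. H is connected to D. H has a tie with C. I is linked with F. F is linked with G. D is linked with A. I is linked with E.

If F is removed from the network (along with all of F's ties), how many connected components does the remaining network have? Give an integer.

2

Without F, the remaining ties split the others into: {A, C, D, E, H, I}; {B, G}.
That's 2 separate components.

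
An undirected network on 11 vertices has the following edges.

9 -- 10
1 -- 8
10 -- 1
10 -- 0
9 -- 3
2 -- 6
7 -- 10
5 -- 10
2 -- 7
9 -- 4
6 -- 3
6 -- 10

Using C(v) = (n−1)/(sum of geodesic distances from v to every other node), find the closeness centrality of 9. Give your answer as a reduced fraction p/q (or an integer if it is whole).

10/19

Distances from 9: 0:2, 1:2, 2:3, 3:1, 4:1, 5:2, 6:2, 7:2, 8:3, 10:1. Sum = 19.
n = 11, so closeness = 10/19.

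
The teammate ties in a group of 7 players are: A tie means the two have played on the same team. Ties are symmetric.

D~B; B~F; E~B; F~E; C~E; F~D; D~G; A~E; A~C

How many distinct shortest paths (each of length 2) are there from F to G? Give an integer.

1

The shortest distance is 2, and the only length-2 path is F–D–G. So there is exactly 1 shortest path.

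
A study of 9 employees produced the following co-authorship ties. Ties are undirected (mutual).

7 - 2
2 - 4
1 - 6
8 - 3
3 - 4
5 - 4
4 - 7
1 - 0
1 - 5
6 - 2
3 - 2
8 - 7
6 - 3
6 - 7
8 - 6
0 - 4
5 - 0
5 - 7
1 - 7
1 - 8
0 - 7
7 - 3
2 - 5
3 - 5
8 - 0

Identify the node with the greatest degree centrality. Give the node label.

Degrees — 0:5, 1:5, 2:5, 3:6, 4:5, 5:6, 6:5, 7:8, 8:5.
The maximum is 8, attained only by 7.

7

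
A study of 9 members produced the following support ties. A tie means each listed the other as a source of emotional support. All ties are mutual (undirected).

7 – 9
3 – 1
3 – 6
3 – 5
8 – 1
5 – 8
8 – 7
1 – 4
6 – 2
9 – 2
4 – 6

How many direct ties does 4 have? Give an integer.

4 is directly tied to 1 and 6. That is 2 neighbors, so the degree of 4 is 2.

2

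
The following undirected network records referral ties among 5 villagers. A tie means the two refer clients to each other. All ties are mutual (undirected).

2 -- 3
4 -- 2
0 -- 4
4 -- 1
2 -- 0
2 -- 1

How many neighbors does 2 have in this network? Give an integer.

2 is directly tied to 0, 1, 3, and 4. That is 4 neighbors, so the degree of 2 is 4.

4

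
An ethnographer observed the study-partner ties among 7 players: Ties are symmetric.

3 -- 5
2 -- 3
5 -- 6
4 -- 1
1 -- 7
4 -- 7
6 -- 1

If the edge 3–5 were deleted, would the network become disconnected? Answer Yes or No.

Yes

Without the 3–5 edge there is no alternate route between 3 and 5, so the network disconnects. It is a bridge.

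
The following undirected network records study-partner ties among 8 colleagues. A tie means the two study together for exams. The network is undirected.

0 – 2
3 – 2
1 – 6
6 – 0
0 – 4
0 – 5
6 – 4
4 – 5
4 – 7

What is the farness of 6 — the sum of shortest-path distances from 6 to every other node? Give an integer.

12

Distances from 6: 0:1, 1:1, 2:2, 3:3, 4:1, 5:2, 7:2.
Sum = 1 + 1 + 2 + 3 + 1 + 2 + 2 = 12.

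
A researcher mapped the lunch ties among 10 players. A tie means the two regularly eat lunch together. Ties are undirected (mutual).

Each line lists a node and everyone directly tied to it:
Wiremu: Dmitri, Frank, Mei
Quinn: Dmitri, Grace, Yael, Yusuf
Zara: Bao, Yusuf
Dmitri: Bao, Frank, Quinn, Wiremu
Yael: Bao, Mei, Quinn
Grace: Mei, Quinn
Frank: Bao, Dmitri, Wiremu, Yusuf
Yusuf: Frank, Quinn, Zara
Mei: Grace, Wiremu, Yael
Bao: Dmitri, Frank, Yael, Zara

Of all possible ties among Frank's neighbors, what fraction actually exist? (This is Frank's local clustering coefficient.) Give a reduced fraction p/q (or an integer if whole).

Frank's neighbors: Bao, Dmitri, Wiremu, and Yusuf (k = 4).
Possible neighbor pairs: C(4,2) = 6. Edges among them: Bao–Dmitri, Dmitri–Wiremu → e = 2.
Clustering(Frank) = 2/6 = 1/3.

1/3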